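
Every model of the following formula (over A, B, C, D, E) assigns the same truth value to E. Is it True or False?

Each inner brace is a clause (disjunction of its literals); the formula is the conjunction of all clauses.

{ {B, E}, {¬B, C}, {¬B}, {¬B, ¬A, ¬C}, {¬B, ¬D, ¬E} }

Suppose E = False.
Unit clause (B) forces B = True.
That conflicts with the unit clause (¬B).
So every satisfying assignment has E = True.

True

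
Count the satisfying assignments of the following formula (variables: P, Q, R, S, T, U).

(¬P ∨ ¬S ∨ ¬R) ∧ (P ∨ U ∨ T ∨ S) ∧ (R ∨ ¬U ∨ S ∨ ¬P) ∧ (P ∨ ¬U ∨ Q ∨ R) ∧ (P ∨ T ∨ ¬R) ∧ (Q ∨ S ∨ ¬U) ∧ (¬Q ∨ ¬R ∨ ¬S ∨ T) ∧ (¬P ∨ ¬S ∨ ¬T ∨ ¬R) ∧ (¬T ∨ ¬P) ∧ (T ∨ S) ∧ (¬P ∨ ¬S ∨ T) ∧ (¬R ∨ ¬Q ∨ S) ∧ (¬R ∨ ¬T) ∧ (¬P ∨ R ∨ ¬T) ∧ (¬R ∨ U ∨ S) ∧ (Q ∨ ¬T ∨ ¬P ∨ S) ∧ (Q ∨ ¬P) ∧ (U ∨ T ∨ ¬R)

There are 2^6 = 64 truth assignments over (P, Q, R, S, T, U).
Split on T. With T = True, the clauses containing T are satisfied and ¬T drops from the rest; 6 of the 2^5 = 32 assignments to the other variables satisfy what remains.
With T = False, by the same count on the reduced clause set, 3 assignments work.
(One model: P=F, Q=F, R=F, S=F, T=T, U=F.)
Total: 6 + 3 = 9.

9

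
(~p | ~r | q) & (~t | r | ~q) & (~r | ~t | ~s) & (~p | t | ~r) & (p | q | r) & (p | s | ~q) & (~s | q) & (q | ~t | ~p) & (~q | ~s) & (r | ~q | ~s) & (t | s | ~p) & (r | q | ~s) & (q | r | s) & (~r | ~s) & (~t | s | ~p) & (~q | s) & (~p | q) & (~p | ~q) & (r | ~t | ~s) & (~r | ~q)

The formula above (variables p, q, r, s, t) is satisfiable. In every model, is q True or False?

Suppose q = 1.
The clause (~s) is unit, so s = 0.
Now (s) is unsatisfied and unit — conflict.
So every satisfying assignment has q = False.

False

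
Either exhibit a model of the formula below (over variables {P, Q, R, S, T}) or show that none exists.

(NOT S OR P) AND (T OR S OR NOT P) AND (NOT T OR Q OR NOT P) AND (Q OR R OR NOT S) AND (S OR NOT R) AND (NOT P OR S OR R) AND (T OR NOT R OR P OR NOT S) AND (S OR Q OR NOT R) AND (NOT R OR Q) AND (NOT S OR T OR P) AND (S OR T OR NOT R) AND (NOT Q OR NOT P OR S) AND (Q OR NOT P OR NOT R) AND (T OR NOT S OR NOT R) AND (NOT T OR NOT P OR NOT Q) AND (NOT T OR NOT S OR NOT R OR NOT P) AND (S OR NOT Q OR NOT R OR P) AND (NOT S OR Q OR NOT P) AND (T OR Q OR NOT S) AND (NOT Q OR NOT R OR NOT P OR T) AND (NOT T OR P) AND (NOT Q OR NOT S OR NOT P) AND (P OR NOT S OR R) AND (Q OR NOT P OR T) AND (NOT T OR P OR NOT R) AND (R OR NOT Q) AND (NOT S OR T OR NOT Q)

P=false,  Q=false,  R=false,  S=false,  T=false

Suppose S = false.
(NOT R) alone gives R = false.
(NOT P) alone gives P = false.
(NOT T) alone gives T = false.
(NOT Q) alone gives Q = false.
All clauses are satisfied.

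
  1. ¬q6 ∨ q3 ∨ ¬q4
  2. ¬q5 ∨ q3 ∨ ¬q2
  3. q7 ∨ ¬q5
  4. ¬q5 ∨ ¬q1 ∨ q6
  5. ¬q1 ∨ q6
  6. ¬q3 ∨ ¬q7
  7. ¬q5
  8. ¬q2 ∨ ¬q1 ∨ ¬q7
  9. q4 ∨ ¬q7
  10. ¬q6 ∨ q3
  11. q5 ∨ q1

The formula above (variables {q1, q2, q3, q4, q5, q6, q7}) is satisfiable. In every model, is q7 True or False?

False

Suppose q7 = True.
(¬q3) alone gives q3 = False.
(¬q5) alone gives q5 = False.
(q4) alone gives q4 = True.
(¬q6) alone gives q6 = False.
(¬q1) alone gives q1 = False.
Now (q1) is unsatisfied and unit — conflict.
So every satisfying assignment has q7 = False.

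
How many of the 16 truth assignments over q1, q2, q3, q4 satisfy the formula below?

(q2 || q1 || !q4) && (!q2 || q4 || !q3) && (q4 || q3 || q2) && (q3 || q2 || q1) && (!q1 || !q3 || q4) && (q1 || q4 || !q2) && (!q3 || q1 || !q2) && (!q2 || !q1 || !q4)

5

There are 2^4 = 16 truth assignments over (q1, q2, q3, q4).
Check each against the 8 clauses (columns in the order q1, q2, q3, q4):
  F F F F  ✗ fails (q4 || q3 || q2)
  F F F T  ✗ fails (q2 || q1 || !q4)
  F F T F  ✓ satisfies all
  F F T T  ✗ fails (q2 || q1 || !q4)
  F T F F  ✗ fails (q1 || q4 || !q2)
  F T F T  ✓ satisfies all
  F T T F  ✗ fails (!q2 || q4 || !q3)
  F T T T  ✗ fails (!q3 || q1 || !q2)
  T F F F  ✗ fails (q4 || q3 || q2)
  T F F T  ✓ satisfies all
  T F T F  ✗ fails (!q1 || !q3 || q4)
  T F T T  ✓ satisfies all
  T T F F  ✓ satisfies all
  T T F T  ✗ fails (!q2 || !q1 || !q4)
  T T T F  ✗ fails (!q2 || q4 || !q3)
  T T T T  ✗ fails (!q2 || !q1 || !q4)
5 of the 16 rows are models.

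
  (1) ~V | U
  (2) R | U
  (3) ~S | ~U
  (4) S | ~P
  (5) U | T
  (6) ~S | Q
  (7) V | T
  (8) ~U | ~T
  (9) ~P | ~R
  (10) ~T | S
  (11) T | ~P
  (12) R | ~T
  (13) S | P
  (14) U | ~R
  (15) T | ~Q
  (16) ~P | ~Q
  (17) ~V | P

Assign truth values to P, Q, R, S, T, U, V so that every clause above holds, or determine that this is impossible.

UNSATISFIABLE

Case V = 0:
The clause (T) is unit, so T = 1.
The clause (~U) is unit, so U = 0.
The clause (R) is unit, so R = 1.
That conflicts with the unit clause (~R).
So V must be the other value — set V = 1.
The clause (U) is unit, so U = 1.
The clause (~S) is unit, so S = 0.
The clause (~P) is unit, so P = 0.
That conflicts with the unit clause (P).
Neither V = 1 nor V = 0 works.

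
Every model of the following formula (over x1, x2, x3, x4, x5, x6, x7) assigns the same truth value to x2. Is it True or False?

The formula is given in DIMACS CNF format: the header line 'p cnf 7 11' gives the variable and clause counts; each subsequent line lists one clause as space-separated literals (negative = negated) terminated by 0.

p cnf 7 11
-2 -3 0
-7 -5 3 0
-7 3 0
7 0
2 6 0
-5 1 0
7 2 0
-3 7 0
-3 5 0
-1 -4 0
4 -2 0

False

Suppose x2 = True.
(¬x3) alone gives x3 = False.
(¬x7) alone gives x7 = False.
But (x7) is also a unit clause — contradiction.
So every satisfying assignment has x2 = False.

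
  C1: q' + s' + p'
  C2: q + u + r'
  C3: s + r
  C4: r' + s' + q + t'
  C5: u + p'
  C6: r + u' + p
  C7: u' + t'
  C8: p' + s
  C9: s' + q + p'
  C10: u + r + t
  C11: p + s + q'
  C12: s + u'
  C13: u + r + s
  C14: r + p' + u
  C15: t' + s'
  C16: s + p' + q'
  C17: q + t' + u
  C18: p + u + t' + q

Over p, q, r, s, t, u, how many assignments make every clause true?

There are 2^6 = 64 truth assignments over (p, q, r, s, t, u).
Split on r. With r = 1, the clauses containing r are satisfied and r' drops from the rest; 3 of the 2^5 = 32 assignments to the other variables satisfy what remains.
With r = 0, by the same count on the reduced clause set, 0 assignments work.
Total: 3 + 0 = 3.

3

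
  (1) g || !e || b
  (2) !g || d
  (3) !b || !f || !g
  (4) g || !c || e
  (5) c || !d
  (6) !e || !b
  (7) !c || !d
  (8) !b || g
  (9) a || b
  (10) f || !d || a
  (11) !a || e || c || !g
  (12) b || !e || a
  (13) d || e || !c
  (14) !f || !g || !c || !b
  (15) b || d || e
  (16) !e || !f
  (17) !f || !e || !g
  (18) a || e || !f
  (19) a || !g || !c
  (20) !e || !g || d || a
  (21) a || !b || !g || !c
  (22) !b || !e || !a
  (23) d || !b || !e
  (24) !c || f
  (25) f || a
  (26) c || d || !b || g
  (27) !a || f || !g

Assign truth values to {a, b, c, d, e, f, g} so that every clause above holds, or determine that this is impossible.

UNSATISFIABLE

Branch on g: set g = false.
From the singleton clause (!b), b = false.
From the singleton clause (!e), e = false.
From the singleton clause (!c), c = false.
From the singleton clause (!d), d = false.
That conflicts with the unit clause (d).
So g must be the other value — set g = true.
From the singleton clause (d), d = true.
From the singleton clause (c), c = true.
That conflicts with the unit clause (!c).
Both values of g lead to a conflict.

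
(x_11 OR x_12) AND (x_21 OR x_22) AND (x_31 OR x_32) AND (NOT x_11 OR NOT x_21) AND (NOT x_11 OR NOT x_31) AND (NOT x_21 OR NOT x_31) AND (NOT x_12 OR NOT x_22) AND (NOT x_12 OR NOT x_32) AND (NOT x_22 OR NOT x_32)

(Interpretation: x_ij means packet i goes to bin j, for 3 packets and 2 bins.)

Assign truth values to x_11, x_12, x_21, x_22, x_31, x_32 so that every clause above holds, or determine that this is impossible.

UNSATISFIABLE

Suppose x_11 = true.
Unit clause (NOT x_21) forces x_21 = false.
Unit clause (x_22) forces x_22 = true.
Unit clause (NOT x_31) forces x_31 = false.
Unit clause (x_32) forces x_32 = true.
But (NOT x_32) is also a unit clause — contradiction.
That branch fails; take x_11 = false instead.
Unit clause (x_12) forces x_12 = true.
Unit clause (NOT x_22) forces x_22 = false.
Unit clause (x_21) forces x_21 = true.
Unit clause (NOT x_31) forces x_31 = false.
Unit clause (x_32) forces x_32 = true.
But (NOT x_32) is also a unit clause — contradiction.
Either choice for x_11 ends in contradiction.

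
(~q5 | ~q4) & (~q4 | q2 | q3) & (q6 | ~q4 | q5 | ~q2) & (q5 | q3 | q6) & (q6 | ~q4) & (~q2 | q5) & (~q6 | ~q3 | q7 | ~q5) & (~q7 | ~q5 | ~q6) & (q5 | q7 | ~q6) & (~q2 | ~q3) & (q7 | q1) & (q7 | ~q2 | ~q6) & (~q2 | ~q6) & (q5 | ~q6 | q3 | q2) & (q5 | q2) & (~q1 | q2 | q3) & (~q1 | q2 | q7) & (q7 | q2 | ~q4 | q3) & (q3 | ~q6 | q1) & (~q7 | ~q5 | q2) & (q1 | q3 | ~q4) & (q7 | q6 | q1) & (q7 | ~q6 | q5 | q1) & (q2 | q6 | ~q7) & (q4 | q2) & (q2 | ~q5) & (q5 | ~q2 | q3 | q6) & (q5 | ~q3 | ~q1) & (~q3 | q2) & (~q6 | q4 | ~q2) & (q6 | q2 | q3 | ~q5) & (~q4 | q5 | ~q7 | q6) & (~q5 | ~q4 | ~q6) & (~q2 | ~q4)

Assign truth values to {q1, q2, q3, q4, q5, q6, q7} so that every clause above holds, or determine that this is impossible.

Try q5 = 1.
The clause (~q4) is unit, so q4 = 0.
The clause (q2) is unit, so q2 = 1.
The clause (~q3) is unit, so q3 = 0.
The clause (~q6) is unit, so q6 = 0.
Try q7 = 0.
The clause (q1) is unit, so q1 = 1.
This assignment satisfies each clause.

q1 ↦ 1,  q2 ↦ 1,  q3 ↦ 0,  q4 ↦ 0,  q5 ↦ 1,  q6 ↦ 0,  q7 ↦ 0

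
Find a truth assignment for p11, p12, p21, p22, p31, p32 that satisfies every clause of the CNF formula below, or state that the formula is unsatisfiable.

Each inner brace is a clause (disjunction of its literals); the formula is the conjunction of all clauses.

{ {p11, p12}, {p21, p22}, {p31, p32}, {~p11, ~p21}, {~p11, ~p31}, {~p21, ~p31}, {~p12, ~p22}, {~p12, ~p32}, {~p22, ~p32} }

UNSATISFIABLE

Try p11 = 1.
Unit clause (~p21) forces p21 = 0.
Unit clause (p22) forces p22 = 1.
Unit clause (~p31) forces p31 = 0.
Unit clause (p32) forces p32 = 1.
But (~p32) is also a unit clause — contradiction.
Backtrack on p11: now try p11 = 0.
Unit clause (p12) forces p12 = 1.
Unit clause (~p22) forces p22 = 0.
Unit clause (p21) forces p21 = 1.
Unit clause (~p31) forces p31 = 0.
Unit clause (p32) forces p32 = 1.
But (~p32) is also a unit clause — contradiction.
Either choice for p11 ends in contradiction.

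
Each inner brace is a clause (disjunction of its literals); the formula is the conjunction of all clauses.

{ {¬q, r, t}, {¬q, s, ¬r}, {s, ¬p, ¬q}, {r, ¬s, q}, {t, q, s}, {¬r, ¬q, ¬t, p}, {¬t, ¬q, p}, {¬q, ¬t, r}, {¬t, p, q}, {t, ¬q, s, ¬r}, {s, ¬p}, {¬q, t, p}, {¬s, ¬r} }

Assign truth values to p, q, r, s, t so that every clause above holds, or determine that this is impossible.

Branch on s: set s = True.
(¬r) alone gives r = False.
(q) alone gives q = True.
(t) alone gives t = True.
But (¬t) is also a unit clause — contradiction.
Backtrack on s: now try s = False.
(¬p) alone gives p = False.
Branch on q: set q = False.
(t) alone gives t = True.
But (¬t) is also a unit clause — contradiction.
Backtrack on q: now try q = True.
(¬r) alone gives r = False.
(t) alone gives t = True.
But (¬t) is also a unit clause — contradiction.
Either choice for q ends in contradiction.
Either choice for s ends in contradiction.

UNSATISFIABLE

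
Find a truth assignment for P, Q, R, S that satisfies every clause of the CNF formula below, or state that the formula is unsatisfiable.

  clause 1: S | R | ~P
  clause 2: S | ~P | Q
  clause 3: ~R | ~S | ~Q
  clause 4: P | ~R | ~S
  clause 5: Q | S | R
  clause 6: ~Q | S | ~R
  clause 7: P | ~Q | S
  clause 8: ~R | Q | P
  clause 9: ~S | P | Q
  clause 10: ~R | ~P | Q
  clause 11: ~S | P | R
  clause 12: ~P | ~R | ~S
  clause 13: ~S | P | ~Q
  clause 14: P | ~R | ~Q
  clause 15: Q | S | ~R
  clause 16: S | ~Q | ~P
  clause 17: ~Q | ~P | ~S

P ↦ 1,  Q ↦ 0,  R ↦ 0,  S ↦ 1

Case S = 1:
Case R = 0:
Unit clause (P) forces P = 1.
Unit clause (~Q) forces Q = 0.
This assignment satisfies each clause.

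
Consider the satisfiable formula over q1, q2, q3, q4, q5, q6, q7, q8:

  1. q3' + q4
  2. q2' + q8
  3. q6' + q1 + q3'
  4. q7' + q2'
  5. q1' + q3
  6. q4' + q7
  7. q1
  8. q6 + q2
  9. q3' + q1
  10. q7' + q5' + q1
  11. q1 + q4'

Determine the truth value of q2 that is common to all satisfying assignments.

False

Suppose q2 = 1.
From the singleton clause (q8), q8 = 1.
From the singleton clause (q7'), q7 = 0.
From the singleton clause (q4'), q4 = 0.
From the singleton clause (q3'), q3 = 0.
From the singleton clause (q1'), q1 = 0.
Now (q1) is unsatisfied and unit — conflict.
So every satisfying assignment has q2 = False.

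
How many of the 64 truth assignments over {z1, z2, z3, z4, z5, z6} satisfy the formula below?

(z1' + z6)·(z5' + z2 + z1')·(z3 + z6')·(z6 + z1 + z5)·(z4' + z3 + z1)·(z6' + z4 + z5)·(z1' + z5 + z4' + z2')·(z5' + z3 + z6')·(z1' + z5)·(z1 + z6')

There are 2^6 = 64 truth assignments over (z1, z2, z3, z4, z5, z6).
Split on z3. With z3 = 1, the clauses containing z3 are satisfied and z3' drops from the rest; 6 of the 2^5 = 32 assignments to the other variables satisfy what remains.
With z3 = 0, by the same count on the reduced clause set, 2 assignments work.
(One model: z1=F, z2=F, z3=F, z4=F, z5=T, z6=F.)
Total: 6 + 2 = 8.

8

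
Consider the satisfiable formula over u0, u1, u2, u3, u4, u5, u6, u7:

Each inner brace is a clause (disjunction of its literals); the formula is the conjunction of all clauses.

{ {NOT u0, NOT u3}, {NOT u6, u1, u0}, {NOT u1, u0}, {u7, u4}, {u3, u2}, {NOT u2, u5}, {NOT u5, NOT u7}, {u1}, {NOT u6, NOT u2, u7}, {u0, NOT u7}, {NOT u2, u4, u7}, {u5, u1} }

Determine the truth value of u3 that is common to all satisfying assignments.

Suppose u3 = true.
(NOT u0) alone gives u0 = false.
(NOT u1) alone gives u1 = false.
Now (u1) is unsatisfied and unit — conflict.
So every satisfying assignment has u3 = False.

False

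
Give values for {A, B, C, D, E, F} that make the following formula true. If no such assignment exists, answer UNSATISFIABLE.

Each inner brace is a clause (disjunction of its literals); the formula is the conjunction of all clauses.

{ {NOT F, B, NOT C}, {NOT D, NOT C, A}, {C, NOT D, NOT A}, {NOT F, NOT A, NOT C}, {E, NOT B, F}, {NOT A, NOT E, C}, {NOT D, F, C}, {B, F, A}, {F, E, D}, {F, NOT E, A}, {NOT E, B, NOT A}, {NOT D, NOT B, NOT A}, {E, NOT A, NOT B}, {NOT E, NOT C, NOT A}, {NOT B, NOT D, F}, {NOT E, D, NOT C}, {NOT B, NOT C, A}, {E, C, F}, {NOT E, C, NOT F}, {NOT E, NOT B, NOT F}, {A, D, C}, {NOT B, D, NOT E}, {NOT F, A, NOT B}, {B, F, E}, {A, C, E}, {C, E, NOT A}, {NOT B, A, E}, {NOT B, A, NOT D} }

UNSATISFIABLE

Branch on F: set F = false.
Branch on E: set E = true.
From the singleton clause (A), A = true.
From the singleton clause (C), C = true.
But (NOT C) is also a unit clause — contradiction.
Undo E and try E = false.
From the singleton clause (NOT B), B = false.
But (B) is also a unit clause — contradiction.
Both values of E lead to a conflict.
Undo F and try F = true.
Branch on B: set B = true.
From the singleton clause (NOT E), E = false.
From the singleton clause (NOT A), A = false.
But (A) is also a unit clause — contradiction.
Undo B and try B = false.
From the singleton clause (NOT C), C = false.
From the singleton clause (NOT E), E = false.
From the singleton clause (A), A = true.
But (NOT A) is also a unit clause — contradiction.
Both values of B lead to a conflict.
Both values of F lead to a conflict.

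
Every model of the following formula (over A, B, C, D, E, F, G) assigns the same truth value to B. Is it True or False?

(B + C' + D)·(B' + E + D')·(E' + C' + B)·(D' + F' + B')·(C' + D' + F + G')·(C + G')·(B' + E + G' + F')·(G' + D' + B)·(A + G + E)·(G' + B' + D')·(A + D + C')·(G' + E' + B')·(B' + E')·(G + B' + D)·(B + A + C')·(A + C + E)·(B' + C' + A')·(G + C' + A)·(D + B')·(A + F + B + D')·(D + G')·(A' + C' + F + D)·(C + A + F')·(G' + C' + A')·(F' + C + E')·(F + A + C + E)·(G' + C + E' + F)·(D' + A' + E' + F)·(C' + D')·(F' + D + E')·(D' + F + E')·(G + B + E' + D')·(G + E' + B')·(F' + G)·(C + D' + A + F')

Suppose B = 1.
Unit clause (E') forces E = 0.
Unit clause (D') forces D = 0.
Now (D) is unsatisfied and unit — conflict.
So every satisfying assignment has B = False.

False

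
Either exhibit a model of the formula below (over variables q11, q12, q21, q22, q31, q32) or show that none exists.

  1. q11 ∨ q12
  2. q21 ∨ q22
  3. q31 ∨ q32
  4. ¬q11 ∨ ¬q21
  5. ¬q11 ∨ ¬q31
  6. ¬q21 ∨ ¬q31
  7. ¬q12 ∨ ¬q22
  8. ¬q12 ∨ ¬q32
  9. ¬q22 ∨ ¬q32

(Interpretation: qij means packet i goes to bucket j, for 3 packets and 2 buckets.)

UNSATISFIABLE

Try q11 = True.
(¬q21) alone gives q21 = False.
(q22) alone gives q22 = True.
(¬q31) alone gives q31 = False.
(q32) alone gives q32 = True.
But (¬q32) is also a unit clause — contradiction.
That branch fails; take q11 = False instead.
(q12) alone gives q12 = True.
(¬q22) alone gives q22 = False.
(q21) alone gives q21 = True.
(¬q31) alone gives q31 = False.
(q32) alone gives q32 = True.
But (¬q32) is also a unit clause — contradiction.
Both values of q11 lead to a conflict.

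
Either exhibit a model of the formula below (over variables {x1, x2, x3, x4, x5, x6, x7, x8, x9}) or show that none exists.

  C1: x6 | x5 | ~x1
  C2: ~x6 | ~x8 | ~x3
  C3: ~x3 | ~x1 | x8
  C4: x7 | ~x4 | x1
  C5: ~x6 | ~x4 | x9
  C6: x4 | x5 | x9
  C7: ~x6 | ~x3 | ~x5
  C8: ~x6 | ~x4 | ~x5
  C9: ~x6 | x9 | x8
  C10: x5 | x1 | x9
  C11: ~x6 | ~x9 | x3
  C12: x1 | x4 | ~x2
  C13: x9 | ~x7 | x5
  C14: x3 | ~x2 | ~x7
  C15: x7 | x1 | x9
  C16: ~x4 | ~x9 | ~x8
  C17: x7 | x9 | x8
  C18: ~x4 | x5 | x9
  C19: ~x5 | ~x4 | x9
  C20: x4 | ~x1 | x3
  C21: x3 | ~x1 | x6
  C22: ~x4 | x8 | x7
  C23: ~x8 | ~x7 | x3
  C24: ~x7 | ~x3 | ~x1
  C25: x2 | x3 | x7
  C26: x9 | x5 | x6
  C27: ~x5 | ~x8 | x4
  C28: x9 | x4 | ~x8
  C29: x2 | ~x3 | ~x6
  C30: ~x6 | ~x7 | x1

Branch on x6: set x6 = 0.
Branch on x5: set x5 = 0.
From the singleton clause (~x1), x1 = 0.
From the singleton clause (x9), x9 = 1.
Branch on x7: set x7 = 1.
Branch on x4: set x4 = 1.
From the singleton clause (~x8), x8 = 0.
Branch on x3: set x3 = 1.
No clause remains; x2 is free.

x1=0; x2=0; x3=1; x4=1; x5=0; x6=0; x7=1; x8=0; x9=1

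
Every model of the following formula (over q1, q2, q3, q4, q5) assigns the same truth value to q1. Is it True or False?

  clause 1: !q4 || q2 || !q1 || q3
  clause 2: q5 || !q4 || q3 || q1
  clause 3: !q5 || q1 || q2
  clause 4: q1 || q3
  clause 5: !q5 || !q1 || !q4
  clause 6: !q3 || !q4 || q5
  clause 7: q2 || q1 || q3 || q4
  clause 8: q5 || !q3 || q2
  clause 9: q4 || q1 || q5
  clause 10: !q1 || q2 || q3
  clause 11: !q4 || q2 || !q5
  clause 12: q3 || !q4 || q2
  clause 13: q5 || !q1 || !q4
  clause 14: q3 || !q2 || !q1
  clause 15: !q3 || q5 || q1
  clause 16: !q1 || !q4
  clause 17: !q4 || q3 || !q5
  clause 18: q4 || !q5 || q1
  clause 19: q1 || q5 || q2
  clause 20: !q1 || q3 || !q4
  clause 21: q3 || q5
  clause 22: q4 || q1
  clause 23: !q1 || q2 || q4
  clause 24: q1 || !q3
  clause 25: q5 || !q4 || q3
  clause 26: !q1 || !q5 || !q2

True

Suppose q1 = false.
Unit clause (q3) forces q3 = true.
Now (!q3) is unsatisfied and unit — conflict.
So every satisfying assignment has q1 = True.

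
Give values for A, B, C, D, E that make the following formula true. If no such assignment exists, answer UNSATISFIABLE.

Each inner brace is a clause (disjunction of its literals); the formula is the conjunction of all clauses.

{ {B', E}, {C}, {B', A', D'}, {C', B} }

A ↦ 0; B ↦ 1; C ↦ 1; D ↦ 0; E ↦ 1

Unit clause (C) forces C = 1.
Unit clause (B) forces B = 1.
Unit clause (E) forces E = 1.
Try A = 0.
No clause remains; D is free.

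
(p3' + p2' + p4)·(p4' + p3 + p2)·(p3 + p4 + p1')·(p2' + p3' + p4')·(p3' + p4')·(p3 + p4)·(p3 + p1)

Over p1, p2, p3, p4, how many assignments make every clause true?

There are 2^4 = 16 truth assignments over (p1, p2, p3, p4).
Check each against the 7 clauses (columns in the order p1, p2, p3, p4):
  F F F F  ✗ fails (p3 + p4)
  F F F T  ✗ fails (p4' + p3 + p2)
  F F T F  ✓ satisfies all
  F F T T  ✗ fails (p3' + p4')
  F T F F  ✗ fails (p3 + p4)
  F T F T  ✗ fails (p3 + p1)
  F T T F  ✗ fails (p3' + p2' + p4)
  F T T T  ✗ fails (p2' + p3' + p4')
  T F F F  ✗ fails (p3 + p4 + p1')
  T F F T  ✗ fails (p4' + p3 + p2)
  T F T F  ✓ satisfies all
  T F T T  ✗ fails (p3' + p4')
  T T F F  ✗ fails (p3 + p4 + p1')
  T T F T  ✓ satisfies all
  T T T F  ✗ fails (p3' + p2' + p4)
  T T T T  ✗ fails (p2' + p3' + p4')
3 of the 16 rows are models.

3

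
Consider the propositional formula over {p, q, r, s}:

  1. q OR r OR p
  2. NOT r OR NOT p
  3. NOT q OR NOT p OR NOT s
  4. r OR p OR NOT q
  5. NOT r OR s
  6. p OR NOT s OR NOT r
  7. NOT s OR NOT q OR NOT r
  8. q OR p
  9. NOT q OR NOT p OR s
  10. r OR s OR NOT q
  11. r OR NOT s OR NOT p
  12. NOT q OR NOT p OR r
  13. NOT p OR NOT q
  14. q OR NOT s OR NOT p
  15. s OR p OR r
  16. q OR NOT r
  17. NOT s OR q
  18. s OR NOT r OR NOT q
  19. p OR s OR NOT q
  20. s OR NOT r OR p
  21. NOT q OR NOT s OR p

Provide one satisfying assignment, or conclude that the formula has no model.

p ↦ true; q ↦ false; r ↦ false; s ↦ false

Branch on r: set r = false.
Branch on q: set q = false.
From the singleton clause (p), p = true.
From the singleton clause (NOT s), s = false.
All clauses are satisfied.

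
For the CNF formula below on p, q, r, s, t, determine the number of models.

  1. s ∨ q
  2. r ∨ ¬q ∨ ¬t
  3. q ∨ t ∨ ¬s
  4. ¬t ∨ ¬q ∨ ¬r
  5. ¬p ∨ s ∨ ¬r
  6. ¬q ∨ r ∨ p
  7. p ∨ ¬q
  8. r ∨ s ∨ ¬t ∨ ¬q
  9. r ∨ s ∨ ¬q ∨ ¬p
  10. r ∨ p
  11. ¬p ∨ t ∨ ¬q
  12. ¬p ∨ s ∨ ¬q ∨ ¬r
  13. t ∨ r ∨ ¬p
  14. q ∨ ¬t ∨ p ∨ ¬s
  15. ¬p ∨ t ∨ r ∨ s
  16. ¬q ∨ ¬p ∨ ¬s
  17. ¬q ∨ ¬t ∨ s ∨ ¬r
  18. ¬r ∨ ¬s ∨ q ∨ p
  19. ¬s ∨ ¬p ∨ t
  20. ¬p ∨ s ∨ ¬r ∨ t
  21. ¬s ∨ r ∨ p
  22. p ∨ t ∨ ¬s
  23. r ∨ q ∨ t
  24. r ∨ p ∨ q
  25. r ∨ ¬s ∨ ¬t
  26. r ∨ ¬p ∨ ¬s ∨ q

1

There are 2^5 = 32 truth assignments over (p, q, r, s, t).
Split on s. With s = True, the clauses containing s are satisfied and ¬s drops from the rest; 1 of the 2^4 = 16 assignments to the other variables satisfy what remains.
With s = False, by the same count on the reduced clause set, 0 assignments work.
(One model: p=T, q=F, r=T, s=T, t=T.)
Total: 1 + 0 = 1.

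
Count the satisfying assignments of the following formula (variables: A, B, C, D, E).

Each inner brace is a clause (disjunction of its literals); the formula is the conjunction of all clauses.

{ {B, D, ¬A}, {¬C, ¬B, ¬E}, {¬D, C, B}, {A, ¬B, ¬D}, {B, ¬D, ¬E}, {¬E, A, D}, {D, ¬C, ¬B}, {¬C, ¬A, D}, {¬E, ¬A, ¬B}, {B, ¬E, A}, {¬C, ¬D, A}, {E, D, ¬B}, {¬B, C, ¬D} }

4

There are 2^5 = 32 truth assignments over (A, B, C, D, E).
Split on E. With E = True, the clauses containing E are satisfied and ¬E drops from the rest; 0 of the 2^4 = 16 assignments to the other variables satisfy what remains.
With E = False, by the same count on the reduced clause set, 4 assignments work.
Total: 0 + 4 = 4.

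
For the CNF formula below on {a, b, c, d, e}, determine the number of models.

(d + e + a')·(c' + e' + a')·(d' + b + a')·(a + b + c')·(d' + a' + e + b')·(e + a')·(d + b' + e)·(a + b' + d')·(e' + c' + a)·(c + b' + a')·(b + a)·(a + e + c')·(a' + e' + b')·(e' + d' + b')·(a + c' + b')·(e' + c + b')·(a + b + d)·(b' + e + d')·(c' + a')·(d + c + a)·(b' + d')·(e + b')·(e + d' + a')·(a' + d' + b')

There are 2^5 = 32 truth assignments over (a, b, c, d, e).
Split on c. With c = 1, the clauses containing c are satisfied and c' drops from the rest; 0 of the 2^4 = 16 assignments to the other variables satisfy what remains.
With c = 0, by the same count on the reduced clause set, 1 assignment works.
(One model: a=T, b=F, c=F, d=F, e=T.)
Total: 0 + 1 = 1.

1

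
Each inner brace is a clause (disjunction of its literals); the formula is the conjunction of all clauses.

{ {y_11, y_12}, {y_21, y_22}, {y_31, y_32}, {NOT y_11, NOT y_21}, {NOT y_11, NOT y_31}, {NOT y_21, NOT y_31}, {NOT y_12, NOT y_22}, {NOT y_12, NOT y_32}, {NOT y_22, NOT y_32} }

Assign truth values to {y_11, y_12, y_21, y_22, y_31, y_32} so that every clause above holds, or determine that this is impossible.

UNSATISFIABLE

Case y_11 = true:
From the singleton clause (NOT y_21), y_21 = false.
From the singleton clause (y_22), y_22 = true.
From the singleton clause (NOT y_31), y_31 = false.
From the singleton clause (y_32), y_32 = true.
That conflicts with the unit clause (NOT y_32).
Backtrack on y_11: now try y_11 = false.
From the singleton clause (y_12), y_12 = true.
From the singleton clause (NOT y_22), y_22 = false.
From the singleton clause (y_21), y_21 = true.
From the singleton clause (NOT y_31), y_31 = false.
From the singleton clause (y_32), y_32 = true.
That conflicts with the unit clause (NOT y_32).
Neither y_11 = true nor y_11 = false works.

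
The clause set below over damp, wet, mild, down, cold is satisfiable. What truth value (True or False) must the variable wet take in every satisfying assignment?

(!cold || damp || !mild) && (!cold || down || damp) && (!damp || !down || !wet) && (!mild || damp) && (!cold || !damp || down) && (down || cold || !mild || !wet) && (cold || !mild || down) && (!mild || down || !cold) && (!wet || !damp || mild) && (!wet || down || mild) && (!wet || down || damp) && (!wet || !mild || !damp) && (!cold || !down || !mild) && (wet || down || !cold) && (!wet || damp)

Suppose wet = true.
From the singleton clause (damp), damp = true.
From the singleton clause (!down), down = false.
From the singleton clause (!cold), cold = false.
From the singleton clause (!mild), mild = false.
That conflicts with the unit clause (mild).
So every satisfying assignment has wet = False.

False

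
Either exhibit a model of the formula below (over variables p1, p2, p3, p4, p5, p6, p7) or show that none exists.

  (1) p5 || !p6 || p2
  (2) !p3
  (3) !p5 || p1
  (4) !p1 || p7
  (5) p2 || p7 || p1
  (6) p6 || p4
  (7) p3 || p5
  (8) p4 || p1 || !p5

p1 ↦ true; p2 ↦ true; p3 ↦ false; p4 ↦ true; p5 ↦ true; p6 ↦ true; p7 ↦ true

Unit clause (!p3) forces p3 = false.
Unit clause (p5) forces p5 = true.
Unit clause (p1) forces p1 = true.
Unit clause (p7) forces p7 = true.
Branch on p6: set p6 = true.
All clauses hold; p2, p4 can take either value.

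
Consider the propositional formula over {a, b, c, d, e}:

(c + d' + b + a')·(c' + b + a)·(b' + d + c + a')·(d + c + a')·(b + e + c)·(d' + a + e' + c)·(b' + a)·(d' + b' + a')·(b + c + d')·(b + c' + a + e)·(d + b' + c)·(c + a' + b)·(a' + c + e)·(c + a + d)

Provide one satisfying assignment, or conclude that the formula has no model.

a ↦ 1,  b ↦ 1,  c ↦ 1,  d ↦ 0,  e ↦ 0

Branch on b: set b = 1.
The clause (a) is unit, so a = 1.
The clause (d') is unit, so d = 0.
The clause (c) is unit, so c = 1.
No clause remains; e is free.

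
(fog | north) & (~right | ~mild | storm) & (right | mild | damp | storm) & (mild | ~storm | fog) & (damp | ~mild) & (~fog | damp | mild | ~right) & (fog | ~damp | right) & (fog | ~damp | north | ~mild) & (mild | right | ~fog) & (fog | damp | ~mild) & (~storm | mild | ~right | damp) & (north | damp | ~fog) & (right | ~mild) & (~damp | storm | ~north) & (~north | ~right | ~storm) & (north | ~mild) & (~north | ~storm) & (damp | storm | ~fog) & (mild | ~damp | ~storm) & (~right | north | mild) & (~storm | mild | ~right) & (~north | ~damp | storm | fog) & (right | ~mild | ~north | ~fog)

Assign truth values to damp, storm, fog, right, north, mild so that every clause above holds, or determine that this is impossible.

Try fog = 0.
Unit clause (north) forces north = 1.
Unit clause (~storm) forces storm = 0.
Unit clause (~damp) forces damp = 0.
Unit clause (~mild) forces mild = 0.
Unit clause (right) forces right = 1.
This assignment satisfies each clause.

damp ↦ 0,  storm ↦ 0,  fog ↦ 0,  right ↦ 1,  north ↦ 1,  mild ↦ 0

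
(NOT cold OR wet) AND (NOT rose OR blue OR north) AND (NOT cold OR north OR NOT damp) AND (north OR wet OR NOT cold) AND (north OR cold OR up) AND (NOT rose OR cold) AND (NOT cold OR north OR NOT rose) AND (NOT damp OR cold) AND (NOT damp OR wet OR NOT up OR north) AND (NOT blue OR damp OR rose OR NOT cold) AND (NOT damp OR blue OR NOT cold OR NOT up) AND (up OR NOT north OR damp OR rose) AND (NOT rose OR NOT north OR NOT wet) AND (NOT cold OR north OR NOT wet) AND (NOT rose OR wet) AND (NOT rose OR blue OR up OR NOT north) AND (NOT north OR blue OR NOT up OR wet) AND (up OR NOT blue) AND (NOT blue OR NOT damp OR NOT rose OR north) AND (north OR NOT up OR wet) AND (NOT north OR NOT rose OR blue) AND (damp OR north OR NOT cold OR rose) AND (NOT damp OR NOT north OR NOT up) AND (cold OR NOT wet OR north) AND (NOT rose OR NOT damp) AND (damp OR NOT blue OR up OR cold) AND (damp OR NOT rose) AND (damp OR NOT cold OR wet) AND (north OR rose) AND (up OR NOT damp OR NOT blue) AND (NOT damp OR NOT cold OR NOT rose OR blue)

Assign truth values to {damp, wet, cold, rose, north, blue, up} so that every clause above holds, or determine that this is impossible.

damp: false,  wet: false,  cold: false,  rose: false,  north: true,  blue: true,  up: true

Try cold = false.
Unit clause (NOT rose) forces rose = false.
Unit clause (NOT damp) forces damp = false.
Unit clause (north) forces north = true.
Unit clause (up) forces up = true.
Try blue = true.
Every clause is now satisfied; wet is unconstrained.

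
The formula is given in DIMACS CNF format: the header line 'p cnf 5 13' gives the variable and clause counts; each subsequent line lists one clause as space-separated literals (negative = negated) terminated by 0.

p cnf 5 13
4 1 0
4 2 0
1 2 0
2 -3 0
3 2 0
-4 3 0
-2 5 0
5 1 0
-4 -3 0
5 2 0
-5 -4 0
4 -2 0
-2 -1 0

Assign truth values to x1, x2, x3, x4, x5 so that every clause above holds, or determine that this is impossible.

UNSATISFIABLE

Try x4 = True.
Unit clause (x3) forces x3 = True.
But (¬x3) is also a unit clause — contradiction.
That branch fails; take x4 = False instead.
Unit clause (x1) forces x1 = True.
Unit clause (x2) forces x2 = True.
But (¬x2) is also a unit clause — contradiction.
Both values of x4 lead to a conflict.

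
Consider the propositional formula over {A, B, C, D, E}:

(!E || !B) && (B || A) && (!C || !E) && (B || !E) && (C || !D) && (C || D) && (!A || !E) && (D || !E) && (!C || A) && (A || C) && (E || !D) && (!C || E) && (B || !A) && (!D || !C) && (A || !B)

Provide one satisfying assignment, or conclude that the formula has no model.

Case E = false:
The clause (!D) is unit, so D = false.
The clause (C) is unit, so C = true.
Now (!C) is unsatisfied and unit — conflict.
That branch fails; take E = true instead.
The clause (!B) is unit, so B = false.
Now (B) is unsatisfied and unit — conflict.
Either choice for E ends in contradiction.

UNSATISFIABLE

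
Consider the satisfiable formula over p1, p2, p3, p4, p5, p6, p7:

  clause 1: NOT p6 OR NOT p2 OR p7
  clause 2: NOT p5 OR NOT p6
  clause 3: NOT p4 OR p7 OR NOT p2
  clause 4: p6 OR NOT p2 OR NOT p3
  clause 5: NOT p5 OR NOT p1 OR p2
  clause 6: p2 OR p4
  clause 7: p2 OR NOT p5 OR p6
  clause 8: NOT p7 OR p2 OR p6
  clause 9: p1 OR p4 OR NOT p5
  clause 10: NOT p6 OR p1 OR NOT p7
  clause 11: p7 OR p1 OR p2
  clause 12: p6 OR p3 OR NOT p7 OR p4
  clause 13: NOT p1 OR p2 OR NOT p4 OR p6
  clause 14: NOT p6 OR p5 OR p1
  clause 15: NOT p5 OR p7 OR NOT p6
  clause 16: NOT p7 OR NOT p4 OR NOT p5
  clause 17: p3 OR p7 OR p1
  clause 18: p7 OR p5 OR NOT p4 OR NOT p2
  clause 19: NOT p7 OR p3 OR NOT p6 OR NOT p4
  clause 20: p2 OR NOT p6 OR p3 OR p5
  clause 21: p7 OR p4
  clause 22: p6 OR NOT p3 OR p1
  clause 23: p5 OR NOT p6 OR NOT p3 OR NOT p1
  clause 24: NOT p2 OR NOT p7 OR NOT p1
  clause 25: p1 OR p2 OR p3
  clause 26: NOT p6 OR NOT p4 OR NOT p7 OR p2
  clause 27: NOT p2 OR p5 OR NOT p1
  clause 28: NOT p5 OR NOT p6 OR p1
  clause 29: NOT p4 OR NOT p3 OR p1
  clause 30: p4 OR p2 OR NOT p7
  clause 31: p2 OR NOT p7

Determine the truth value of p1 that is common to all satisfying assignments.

False

Suppose p1 = true.
Case p5 = false:
Unit clause (NOT p2) forces p2 = false.
Unit clause (p4) forces p4 = true.
Unit clause (p6) forces p6 = true.
Unit clause (p3) forces p3 = true.
Now (NOT p3) is unsatisfied and unit — conflict.
That branch fails; take p5 = true instead.
Unit clause (NOT p6) forces p6 = false.
Unit clause (p2) forces p2 = true.
Unit clause (NOT p3) forces p3 = false.
Unit clause (NOT p7) forces p7 = false.
Unit clause (NOT p4) forces p4 = false.
Now (p4) is unsatisfied and unit — conflict.
Neither p5 = true nor p5 = false works.
So every satisfying assignment has p1 = False.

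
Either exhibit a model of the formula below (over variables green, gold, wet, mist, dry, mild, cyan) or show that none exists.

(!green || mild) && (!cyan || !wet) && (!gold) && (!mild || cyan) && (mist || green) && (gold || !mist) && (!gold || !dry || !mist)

green=true,  gold=false,  wet=false,  mist=false,  dry=true,  mild=true,  cyan=true

From the singleton clause (!gold), gold = false.
From the singleton clause (!mist), mist = false.
From the singleton clause (green), green = true.
From the singleton clause (mild), mild = true.
From the singleton clause (cyan), cyan = true.
From the singleton clause (!wet), wet = false.
Every clause is now satisfied; dry is unconstrained.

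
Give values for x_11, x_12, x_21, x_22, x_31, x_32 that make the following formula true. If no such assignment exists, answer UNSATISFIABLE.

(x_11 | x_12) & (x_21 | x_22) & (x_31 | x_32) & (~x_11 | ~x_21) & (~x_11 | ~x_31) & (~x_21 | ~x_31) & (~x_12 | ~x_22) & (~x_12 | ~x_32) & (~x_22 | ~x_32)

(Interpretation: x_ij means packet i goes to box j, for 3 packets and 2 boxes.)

Branch on x_11: set x_11 = 1.
Unit clause (~x_21) forces x_21 = 0.
Unit clause (x_22) forces x_22 = 1.
Unit clause (~x_31) forces x_31 = 0.
Unit clause (x_32) forces x_32 = 1.
That conflicts with the unit clause (~x_32).
Undo x_11 and try x_11 = 0.
Unit clause (x_12) forces x_12 = 1.
Unit clause (~x_22) forces x_22 = 0.
Unit clause (x_21) forces x_21 = 1.
Unit clause (~x_31) forces x_31 = 0.
Unit clause (x_32) forces x_32 = 1.
That conflicts with the unit clause (~x_32).
Both values of x_11 lead to a conflict.

UNSATISFIABLE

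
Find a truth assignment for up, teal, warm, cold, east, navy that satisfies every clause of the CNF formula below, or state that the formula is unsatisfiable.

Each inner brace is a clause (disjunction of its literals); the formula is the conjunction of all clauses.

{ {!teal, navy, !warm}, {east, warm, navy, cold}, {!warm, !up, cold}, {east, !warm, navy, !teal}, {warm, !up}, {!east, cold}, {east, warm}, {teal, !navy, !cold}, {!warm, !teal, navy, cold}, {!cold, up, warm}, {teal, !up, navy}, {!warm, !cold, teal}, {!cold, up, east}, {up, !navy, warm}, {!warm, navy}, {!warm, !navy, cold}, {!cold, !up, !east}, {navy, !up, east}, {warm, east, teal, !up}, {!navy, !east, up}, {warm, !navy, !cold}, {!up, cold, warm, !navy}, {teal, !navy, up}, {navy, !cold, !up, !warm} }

up ↦ true; teal ↦ true; warm ↦ true; cold ↦ true; east ↦ false; navy ↦ true

Suppose warm = true.
From the singleton clause (navy), navy = true.
From the singleton clause (cold), cold = true.
From the singleton clause (teal), teal = true.
Suppose up = true.
From the singleton clause (!east), east = false.
All clauses are satisfied.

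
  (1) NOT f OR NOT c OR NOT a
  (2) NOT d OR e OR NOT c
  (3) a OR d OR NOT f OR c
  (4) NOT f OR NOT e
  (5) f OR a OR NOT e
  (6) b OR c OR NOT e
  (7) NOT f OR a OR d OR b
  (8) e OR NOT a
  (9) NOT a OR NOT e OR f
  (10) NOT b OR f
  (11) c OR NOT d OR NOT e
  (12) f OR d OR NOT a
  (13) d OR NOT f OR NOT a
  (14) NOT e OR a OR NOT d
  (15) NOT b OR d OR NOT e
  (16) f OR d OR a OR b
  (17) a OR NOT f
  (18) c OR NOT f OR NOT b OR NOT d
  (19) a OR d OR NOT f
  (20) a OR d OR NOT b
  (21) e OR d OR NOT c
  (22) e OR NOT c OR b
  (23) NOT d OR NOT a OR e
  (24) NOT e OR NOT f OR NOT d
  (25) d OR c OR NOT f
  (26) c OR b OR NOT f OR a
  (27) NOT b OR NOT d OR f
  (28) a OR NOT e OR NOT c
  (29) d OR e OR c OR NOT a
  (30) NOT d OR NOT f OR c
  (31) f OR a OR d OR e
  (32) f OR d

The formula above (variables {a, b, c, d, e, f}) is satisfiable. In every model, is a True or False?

False

Suppose a = true.
(e) alone gives e = true.
(NOT f) alone gives f = false.
That conflicts with the unit clause (f).
So every satisfying assignment has a = False.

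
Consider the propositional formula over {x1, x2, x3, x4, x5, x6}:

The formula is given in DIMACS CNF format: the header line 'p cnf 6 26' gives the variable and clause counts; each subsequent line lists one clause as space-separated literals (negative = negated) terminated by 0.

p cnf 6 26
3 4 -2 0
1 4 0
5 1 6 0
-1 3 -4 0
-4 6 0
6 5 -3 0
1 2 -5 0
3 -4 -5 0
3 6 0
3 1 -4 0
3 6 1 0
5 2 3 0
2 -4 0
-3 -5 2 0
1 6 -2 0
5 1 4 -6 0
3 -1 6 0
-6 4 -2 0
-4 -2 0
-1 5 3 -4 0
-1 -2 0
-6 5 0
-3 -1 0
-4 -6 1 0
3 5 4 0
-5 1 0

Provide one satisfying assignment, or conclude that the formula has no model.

x1=True,  x2=False,  x3=False,  x4=False,  x5=True,  x6=True

Try x1 = True.
(¬x2) alone gives x2 = False.
(¬x4) alone gives x4 = False.
(¬x3) alone gives x3 = False.
(x6) alone gives x6 = True.
(x5) alone gives x5 = True.
Every clause now holds.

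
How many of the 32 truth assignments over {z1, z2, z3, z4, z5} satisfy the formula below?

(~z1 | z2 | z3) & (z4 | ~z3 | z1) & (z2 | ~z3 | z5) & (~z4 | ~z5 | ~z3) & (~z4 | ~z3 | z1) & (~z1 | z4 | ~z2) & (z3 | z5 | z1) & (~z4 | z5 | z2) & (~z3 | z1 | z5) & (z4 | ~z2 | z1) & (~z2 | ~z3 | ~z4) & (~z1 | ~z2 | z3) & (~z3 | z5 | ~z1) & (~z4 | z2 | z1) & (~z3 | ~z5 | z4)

2

There are 2^5 = 32 truth assignments over (z1, z2, z3, z4, z5).
Split on z3. With z3 = 1, the clauses containing z3 are satisfied and ~z3 drops from the rest; 0 of the 2^4 = 16 assignments to the other variables satisfy what remains.
With z3 = 0, by the same count on the reduced clause set, 2 assignments work.
(One model: z1=F, z2=F, z3=F, z4=F, z5=T.)
Total: 0 + 2 = 2.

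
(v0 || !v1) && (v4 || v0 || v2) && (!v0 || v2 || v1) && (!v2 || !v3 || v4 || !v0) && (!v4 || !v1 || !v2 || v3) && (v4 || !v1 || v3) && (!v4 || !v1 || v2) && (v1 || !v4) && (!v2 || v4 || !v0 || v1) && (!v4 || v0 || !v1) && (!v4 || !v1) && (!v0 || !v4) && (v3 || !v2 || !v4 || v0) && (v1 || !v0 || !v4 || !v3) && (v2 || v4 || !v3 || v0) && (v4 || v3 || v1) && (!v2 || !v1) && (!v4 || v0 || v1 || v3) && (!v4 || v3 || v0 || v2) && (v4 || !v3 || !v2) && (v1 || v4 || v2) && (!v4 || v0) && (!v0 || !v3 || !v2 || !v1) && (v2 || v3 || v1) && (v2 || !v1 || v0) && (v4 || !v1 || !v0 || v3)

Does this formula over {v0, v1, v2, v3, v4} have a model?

Yes, satisfiable

Try v0 = true.
From the singleton clause (!v4), v4 = false.
Try v2 = false.
From the singleton clause (v1), v1 = true.
From the singleton clause (v3), v3 = true.
Every clause now holds.
A satisfying assignment: v0: true; v1: true; v2: false; v3: true; v4: false.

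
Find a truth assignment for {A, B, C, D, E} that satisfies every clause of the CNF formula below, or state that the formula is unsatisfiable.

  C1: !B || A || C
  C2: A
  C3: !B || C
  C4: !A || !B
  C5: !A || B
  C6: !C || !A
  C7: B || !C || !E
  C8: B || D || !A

The clause (A) is unit, so A = true.
The clause (!B) is unit, so B = false.
But (B) is also a unit clause — contradiction.

UNSATISFIABLE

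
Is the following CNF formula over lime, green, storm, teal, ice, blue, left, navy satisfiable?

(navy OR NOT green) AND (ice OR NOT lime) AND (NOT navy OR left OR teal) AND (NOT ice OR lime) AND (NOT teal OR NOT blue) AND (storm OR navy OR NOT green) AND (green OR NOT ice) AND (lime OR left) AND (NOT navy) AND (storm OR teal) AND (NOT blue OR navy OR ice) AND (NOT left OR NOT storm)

Unit clause (NOT navy) forces navy = false.
Unit clause (NOT green) forces green = false.
Unit clause (NOT ice) forces ice = false.
Unit clause (NOT lime) forces lime = false.
Unit clause (left) forces left = true.
Unit clause (NOT blue) forces blue = false.
Unit clause (NOT storm) forces storm = false.
Unit clause (teal) forces teal = true.
Every clause now holds.
A satisfying assignment: lime ↦ false,  green ↦ false,  storm ↦ false,  teal ↦ true,  ice ↦ false,  blue ↦ false,  left ↦ true,  navy ↦ false.

Satisfiable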